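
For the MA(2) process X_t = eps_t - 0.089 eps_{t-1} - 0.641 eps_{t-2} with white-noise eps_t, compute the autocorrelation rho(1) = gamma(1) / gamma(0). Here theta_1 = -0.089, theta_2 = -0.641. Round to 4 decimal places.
\rho(1) = -0.0225

For an MA(q) process with theta_0 = 1, the autocovariance is
  gamma(k) = sigma^2 * sum_{i=0..q-k} theta_i * theta_{i+k},
and rho(k) = gamma(k) / gamma(0). Sigma^2 cancels.
  numerator   = (1)*(-0.089) + (-0.089)*(-0.641) = -0.031951.
  denominator = (1)^2 + (-0.089)^2 + (-0.641)^2 = 1.418802.
  rho(1) = -0.031951 / 1.418802 = -0.0225.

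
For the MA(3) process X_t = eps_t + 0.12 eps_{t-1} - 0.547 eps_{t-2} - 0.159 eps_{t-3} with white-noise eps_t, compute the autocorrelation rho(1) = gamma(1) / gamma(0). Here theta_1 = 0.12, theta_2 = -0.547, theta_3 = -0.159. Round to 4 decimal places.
\rho(1) = 0.1056

For an MA(q) process with theta_0 = 1, the autocovariance is
  gamma(k) = sigma^2 * sum_{i=0..q-k} theta_i * theta_{i+k},
and rho(k) = gamma(k) / gamma(0). Sigma^2 cancels.
  numerator   = (1)*(0.12) + (0.12)*(-0.547) + (-0.547)*(-0.159) = 0.141333.
  denominator = (1)^2 + (0.12)^2 + (-0.547)^2 + (-0.159)^2 = 1.33889.
  rho(1) = 0.141333 / 1.33889 = 0.1056.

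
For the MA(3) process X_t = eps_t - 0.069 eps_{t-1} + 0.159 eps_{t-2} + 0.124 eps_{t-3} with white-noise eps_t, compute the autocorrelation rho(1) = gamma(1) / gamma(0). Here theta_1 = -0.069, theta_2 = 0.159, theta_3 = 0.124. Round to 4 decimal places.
\rho(1) = -0.0576

For an MA(q) process with theta_0 = 1, the autocovariance is
  gamma(k) = sigma^2 * sum_{i=0..q-k} theta_i * theta_{i+k},
and rho(k) = gamma(k) / gamma(0). Sigma^2 cancels.
  numerator   = (1)*(-0.069) + (-0.069)*(0.159) + (0.159)*(0.124) = -0.060255.
  denominator = (1)^2 + (-0.069)^2 + (0.159)^2 + (0.124)^2 = 1.045418.
  rho(1) = -0.060255 / 1.045418 = -0.0576.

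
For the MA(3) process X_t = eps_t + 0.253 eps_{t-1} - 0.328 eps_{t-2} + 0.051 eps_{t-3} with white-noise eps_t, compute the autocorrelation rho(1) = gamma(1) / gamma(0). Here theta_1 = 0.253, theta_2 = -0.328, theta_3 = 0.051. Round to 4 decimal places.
\rho(1) = 0.1305

For an MA(q) process with theta_0 = 1, the autocovariance is
  gamma(k) = sigma^2 * sum_{i=0..q-k} theta_i * theta_{i+k},
and rho(k) = gamma(k) / gamma(0). Sigma^2 cancels.
  numerator   = (1)*(0.253) + (0.253)*(-0.328) + (-0.328)*(0.051) = 0.153288.
  denominator = (1)^2 + (0.253)^2 + (-0.328)^2 + (0.051)^2 = 1.174194.
  rho(1) = 0.153288 / 1.174194 = 0.1305.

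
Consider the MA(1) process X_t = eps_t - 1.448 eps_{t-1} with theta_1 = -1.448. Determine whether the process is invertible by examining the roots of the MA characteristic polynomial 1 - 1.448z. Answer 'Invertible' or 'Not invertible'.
\text{Not invertible}

The MA(q) characteristic polynomial is P(z) = 1 - 1.448z.
Invertibility requires all roots to lie outside the unit circle, i.e. |z| > 1 for every root.
This is linear in z: 1 + (-1.448) z = 0  =>  z = -1/(-1.448) = 0.690608,  |z| = 0.690608.
Moduli of all roots: 0.6906.
All moduli strictly greater than 1? No.
Verdict: Not invertible.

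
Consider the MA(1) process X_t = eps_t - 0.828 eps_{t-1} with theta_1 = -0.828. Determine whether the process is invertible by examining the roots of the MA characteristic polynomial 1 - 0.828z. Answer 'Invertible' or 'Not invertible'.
\text{Invertible}

The MA(q) characteristic polynomial is P(z) = 1 - 0.828z.
Invertibility requires all roots to lie outside the unit circle, i.e. |z| > 1 for every root.
This is linear in z: 1 + (-0.828) z = 0  =>  z = -1/(-0.828) = 1.207729,  |z| = 1.207729.
Moduli of all roots: 1.2077.
All moduli strictly greater than 1? Yes.
Verdict: Invertible.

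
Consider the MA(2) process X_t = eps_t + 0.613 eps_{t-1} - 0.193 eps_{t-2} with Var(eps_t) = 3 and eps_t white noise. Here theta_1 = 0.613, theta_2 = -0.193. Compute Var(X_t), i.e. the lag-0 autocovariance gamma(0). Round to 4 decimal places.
\gamma(0) = 4.2391

For an MA(q) process X_t = eps_t + sum_i theta_i eps_{t-i} with
Var(eps_t) = sigma^2, the variance is
  gamma(0) = sigma^2 * (1 + sum_i theta_i^2).
  sum_i theta_i^2 = (0.613)^2 + (-0.193)^2 = 0.375769 + 0.037249 = 0.413018.
  gamma(0) = 3 * (1 + 0.413018) = 3 * 1.413018 = 4.239054, which rounds to 4.2391.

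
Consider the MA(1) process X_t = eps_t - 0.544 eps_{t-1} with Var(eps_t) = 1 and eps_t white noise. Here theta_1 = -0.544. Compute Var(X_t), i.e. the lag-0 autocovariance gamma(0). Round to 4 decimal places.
\gamma(0) = 1.2959

For an MA(q) process X_t = eps_t + sum_i theta_i eps_{t-i} with
Var(eps_t) = sigma^2, the variance is
  gamma(0) = sigma^2 * (1 + sum_i theta_i^2).
  sum_i theta_i^2 = (-0.544)^2 = 0.295936.
  gamma(0) = 1 * (1 + 0.295936) = 1 * 1.295936 = 1.295936, which rounds to 1.2959.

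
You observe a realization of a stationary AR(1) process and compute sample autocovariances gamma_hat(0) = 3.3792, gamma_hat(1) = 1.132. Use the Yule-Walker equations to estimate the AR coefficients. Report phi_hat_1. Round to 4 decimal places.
\hat\phi_{1} = 0.3350

The Yule-Walker equations for an AR(p) process read, in matrix form,
  Gamma_p phi = r_p,   with   (Gamma_p)_{ij} = gamma(|i - j|),
                       (r_p)_i = gamma(i),   i,j = 1..p.
Substitute the sample gammas (Toeplitz matrix and right-hand side of size 1):
  Gamma_p = [[3.3792]]
  r_p     = [1.132]
With p = 1 this is the single equation gamma(0) phi_1 = gamma(1):
  phi_hat_1 = gamma(1) / gamma(0) = 1.132 / 3.3792 = 0.3350.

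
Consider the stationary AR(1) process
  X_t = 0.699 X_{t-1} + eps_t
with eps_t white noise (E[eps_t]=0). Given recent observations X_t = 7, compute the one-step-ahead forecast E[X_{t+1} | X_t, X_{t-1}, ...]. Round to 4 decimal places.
E[X_{t+1} \mid \mathcal F_t] = 4.8930

For an AR(p) model X_t = c + sum_i phi_i X_{t-i} + eps_t, the
one-step-ahead conditional mean is
  E[X_{t+1} | X_t, ...] = c + sum_i phi_i X_{t+1-i}.
Substitute known values:
  E[X_{t+1} | ...] = (0.699) * (7)
                   = 4.8930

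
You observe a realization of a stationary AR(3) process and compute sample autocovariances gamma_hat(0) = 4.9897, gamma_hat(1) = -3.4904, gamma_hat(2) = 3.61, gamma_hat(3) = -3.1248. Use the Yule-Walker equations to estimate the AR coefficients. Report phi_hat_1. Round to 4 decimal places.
\hat\phi_{1} = -0.3430

The Yule-Walker equations for an AR(p) process read, in matrix form,
  Gamma_p phi = r_p,   with   (Gamma_p)_{ij} = gamma(|i - j|),
                       (r_p)_i = gamma(i),   i,j = 1..p.
Substitute the sample gammas (Toeplitz matrix and right-hand side of size 3):
  Gamma_p = [[4.9897, -3.4904, 3.61], [-3.4904, 4.9897, -3.4904], [3.61, -3.4904, 4.9897]]
  r_p     = [-3.4904, 3.61, -3.1248]
Written out (R1..R3):
  (R1) 4.9897 phi_1 - 3.4904 phi_2 + 3.61 phi_3 = -3.4904
  (R2) -3.4904 phi_1 + 4.9897 phi_2 - 3.4904 phi_3 = 3.61
  (R3) 3.61 phi_1 - 3.4904 phi_2 + 4.9897 phi_3 = -3.1248
Gaussian elimination:
  R2 <- R2 - (-3.4904/4.9897) R1 = R2 - (-0.699521) R1:  2.548092 phi_2 - 0.965129 phi_3 = 1.168392
  R3 <- R3 - (3.61/4.9897) R1 = R3 - (0.72349) R1:  -0.965129 phi_2 + 2.3779 phi_3 = -0.599529
  R3 <- R3 - (-0.965129/2.548092) R2 = R3 - (-0.378765) R2:  2.012342 phi_3 = -0.156983
Back-substitution:
  phi_hat_3 = -0.156983 / 2.012342 = -0.07801
  phi_hat_2 = (1.168392 - (-0.965129)(-0.07801)) / 2.548092 = 0.428989
  phi_hat_1 = (-3.4904 - (-3.4904)(0.428989) - (3.61)(-0.07801)) / 4.9897 = -0.342995
So phi_hat = [-0.3430, 0.4290, -0.0780].
Therefore phi_hat_1 = -0.3430.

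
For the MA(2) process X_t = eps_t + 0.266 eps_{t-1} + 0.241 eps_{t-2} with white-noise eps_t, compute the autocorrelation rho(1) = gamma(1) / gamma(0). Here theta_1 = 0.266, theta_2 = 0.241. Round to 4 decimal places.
\rho(1) = 0.2924

For an MA(q) process with theta_0 = 1, the autocovariance is
  gamma(k) = sigma^2 * sum_{i=0..q-k} theta_i * theta_{i+k},
and rho(k) = gamma(k) / gamma(0). Sigma^2 cancels.
  numerator   = (1)*(0.266) + (0.266)*(0.241) = 0.330106.
  denominator = (1)^2 + (0.266)^2 + (0.241)^2 = 1.128837.
  rho(1) = 0.330106 / 1.128837 = 0.2924.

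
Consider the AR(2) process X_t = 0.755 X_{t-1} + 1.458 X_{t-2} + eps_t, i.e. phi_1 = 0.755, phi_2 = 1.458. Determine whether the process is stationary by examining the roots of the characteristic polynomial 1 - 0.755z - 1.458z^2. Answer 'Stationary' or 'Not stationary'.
\text{Not stationary}

The AR(p) characteristic polynomial is P(z) = 1 - 0.755z - 1.458z^2.
Stationarity requires all roots to lie outside the unit circle, i.e. |z| > 1 for every root.
Set 1 + (-0.755) z + (-1.458) z^2 = 0, i.e. a z^2 + b z + c = 0 with a = -1.458, b = -0.755, c = 1.
Discriminant D = b^2 - 4ac = (-0.755)^2 - 4*(-1.458)*1 = 0.570025 - (-5.832) = 6.402025.
D >= 0, so the roots are real: z = (-b +/- sqrt(D)) / (2a) = (0.755 +/- 2.530222) / (-2.916).
  z_1 = (0.755 + 2.530222) / (-2.916) = -1.1266,   |z_1| = 1.1266.
  z_2 = (0.755 - 2.530222) / (-2.916) = 0.6088,   |z_2| = 0.6088.
Moduli of all roots: 1.1266, 0.6088.
All moduli strictly greater than 1? No.
Verdict: Not stationary.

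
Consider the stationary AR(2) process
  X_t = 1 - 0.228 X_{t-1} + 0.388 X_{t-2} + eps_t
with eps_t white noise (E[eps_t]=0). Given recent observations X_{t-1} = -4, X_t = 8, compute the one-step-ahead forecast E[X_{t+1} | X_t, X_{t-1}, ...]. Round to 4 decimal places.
E[X_{t+1} \mid \mathcal F_t] = -2.3760

For an AR(p) model X_t = c + sum_i phi_i X_{t-i} + eps_t, the
one-step-ahead conditional mean is
  E[X_{t+1} | X_t, ...] = c + sum_i phi_i X_{t+1-i}.
Substitute known values:
  E[X_{t+1} | ...] = 1 + (-0.228) * (8) + (0.388) * (-4)
                   = -2.3760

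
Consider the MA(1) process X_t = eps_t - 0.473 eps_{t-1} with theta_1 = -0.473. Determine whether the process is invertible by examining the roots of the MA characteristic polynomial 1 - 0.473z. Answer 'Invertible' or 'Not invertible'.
\text{Invertible}

The MA(q) characteristic polynomial is P(z) = 1 - 0.473z.
Invertibility requires all roots to lie outside the unit circle, i.e. |z| > 1 for every root.
This is linear in z: 1 + (-0.473) z = 0  =>  z = -1/(-0.473) = 2.114165,  |z| = 2.114165.
Moduli of all roots: 2.1142.
All moduli strictly greater than 1? Yes.
Verdict: Invertible.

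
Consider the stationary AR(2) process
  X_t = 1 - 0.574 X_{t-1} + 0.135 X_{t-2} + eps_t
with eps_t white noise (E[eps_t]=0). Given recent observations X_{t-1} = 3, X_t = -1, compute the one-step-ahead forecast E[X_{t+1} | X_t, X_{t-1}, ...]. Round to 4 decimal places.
E[X_{t+1} \mid \mathcal F_t] = 1.9790

For an AR(p) model X_t = c + sum_i phi_i X_{t-i} + eps_t, the
one-step-ahead conditional mean is
  E[X_{t+1} | X_t, ...] = c + sum_i phi_i X_{t+1-i}.
Substitute known values:
  E[X_{t+1} | ...] = 1 + (-0.574) * (-1) + (0.135) * (3)
                   = 1.9790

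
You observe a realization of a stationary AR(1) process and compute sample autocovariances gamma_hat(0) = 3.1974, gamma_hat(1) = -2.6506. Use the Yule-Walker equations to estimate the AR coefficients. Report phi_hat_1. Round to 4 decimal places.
\hat\phi_{1} = -0.8290

The Yule-Walker equations for an AR(p) process read, in matrix form,
  Gamma_p phi = r_p,   with   (Gamma_p)_{ij} = gamma(|i - j|),
                       (r_p)_i = gamma(i),   i,j = 1..p.
Substitute the sample gammas (Toeplitz matrix and right-hand side of size 1):
  Gamma_p = [[3.1974]]
  r_p     = [-2.6506]
With p = 1 this is the single equation gamma(0) phi_1 = gamma(1):
  phi_hat_1 = gamma(1) / gamma(0) = -2.6506 / 3.1974 = -0.8290.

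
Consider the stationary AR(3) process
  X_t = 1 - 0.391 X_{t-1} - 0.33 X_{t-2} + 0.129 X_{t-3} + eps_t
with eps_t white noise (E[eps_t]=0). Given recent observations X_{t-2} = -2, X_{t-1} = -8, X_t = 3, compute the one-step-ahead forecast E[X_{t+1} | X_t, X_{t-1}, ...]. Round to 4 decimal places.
E[X_{t+1} \mid \mathcal F_t] = 2.2090

For an AR(p) model X_t = c + sum_i phi_i X_{t-i} + eps_t, the
one-step-ahead conditional mean is
  E[X_{t+1} | X_t, ...] = c + sum_i phi_i X_{t+1-i}.
Substitute known values:
  E[X_{t+1} | ...] = 1 + (-0.391) * (3) + (-0.33) * (-8) + (0.129) * (-2)
                   = 2.2090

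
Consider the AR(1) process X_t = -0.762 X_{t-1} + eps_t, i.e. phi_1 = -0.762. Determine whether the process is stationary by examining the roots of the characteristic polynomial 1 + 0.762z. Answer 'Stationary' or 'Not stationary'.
\text{Stationary}

The AR(p) characteristic polynomial is P(z) = 1 + 0.762z.
Stationarity requires all roots to lie outside the unit circle, i.e. |z| > 1 for every root.
This is linear in z: 1 + (0.762) z = 0  =>  z = -1/(0.762) = -1.312336,  |z| = 1.312336.
Moduli of all roots: 1.3123.
All moduli strictly greater than 1? Yes.
Verdict: Stationary.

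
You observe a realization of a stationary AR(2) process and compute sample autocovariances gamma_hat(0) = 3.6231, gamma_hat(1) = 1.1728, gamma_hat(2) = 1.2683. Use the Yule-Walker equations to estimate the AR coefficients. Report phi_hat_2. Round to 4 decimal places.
\hat\phi_{2} = 0.2740

The Yule-Walker equations for an AR(p) process read, in matrix form,
  Gamma_p phi = r_p,   with   (Gamma_p)_{ij} = gamma(|i - j|),
                       (r_p)_i = gamma(i),   i,j = 1..p.
Substitute the sample gammas (Toeplitz matrix and right-hand side of size 2):
  Gamma_p = [[3.6231, 1.1728], [1.1728, 3.6231]]
  r_p     = [1.1728, 1.2683]
Written out:
  3.6231 phi_1 + 1.1728 phi_2 = 1.1728
  1.1728 phi_1 + 3.6231 phi_2 = 1.2683
Solve by Cramer's rule:
  det = gamma(0)^2 - gamma(1)^2 = (3.6231)^2 - (1.1728)^2 = 13.12685361 - 1.37545984 = 11.75139377
  phi_hat_1 = [gamma(1) gamma(0) - gamma(1) gamma(2)] / det = [(1.1728)(3.6231) - (1.1728)(1.2683)] / 11.75139377 = 2.76170944 / 11.75139377 = 0.235
  phi_hat_2 = [gamma(0) gamma(2) - gamma(1)^2] / det = [(3.6231)(1.2683) - (1.1728)^2] / 11.75139377 = 3.21971789 / 11.75139377 = 0.274
So phi_hat = [0.2350, 0.2740].
Therefore phi_hat_2 = 0.2740.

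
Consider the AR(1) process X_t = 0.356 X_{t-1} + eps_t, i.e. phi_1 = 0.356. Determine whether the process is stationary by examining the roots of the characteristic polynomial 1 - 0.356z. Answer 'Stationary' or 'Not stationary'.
\text{Stationary}

The AR(p) characteristic polynomial is P(z) = 1 - 0.356z.
Stationarity requires all roots to lie outside the unit circle, i.e. |z| > 1 for every root.
This is linear in z: 1 + (-0.356) z = 0  =>  z = -1/(-0.356) = 2.808989,  |z| = 2.808989.
Moduli of all roots: 2.8090.
All moduli strictly greater than 1? Yes.
Verdict: Stationary.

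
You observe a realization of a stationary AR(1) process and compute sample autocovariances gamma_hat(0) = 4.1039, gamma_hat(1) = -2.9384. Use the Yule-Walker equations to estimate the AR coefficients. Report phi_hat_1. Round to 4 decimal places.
\hat\phi_{1} = -0.7160

The Yule-Walker equations for an AR(p) process read, in matrix form,
  Gamma_p phi = r_p,   with   (Gamma_p)_{ij} = gamma(|i - j|),
                       (r_p)_i = gamma(i),   i,j = 1..p.
Substitute the sample gammas (Toeplitz matrix and right-hand side of size 1):
  Gamma_p = [[4.1039]]
  r_p     = [-2.9384]
With p = 1 this is the single equation gamma(0) phi_1 = gamma(1):
  phi_hat_1 = gamma(1) / gamma(0) = -2.9384 / 4.1039 = -0.7160.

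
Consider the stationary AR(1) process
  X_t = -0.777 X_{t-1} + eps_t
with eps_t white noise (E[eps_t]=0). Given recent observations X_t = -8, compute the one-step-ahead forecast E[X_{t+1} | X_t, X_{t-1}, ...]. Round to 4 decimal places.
E[X_{t+1} \mid \mathcal F_t] = 6.2160

For an AR(p) model X_t = c + sum_i phi_i X_{t-i} + eps_t, the
one-step-ahead conditional mean is
  E[X_{t+1} | X_t, ...] = c + sum_i phi_i X_{t+1-i}.
Substitute known values:
  E[X_{t+1} | ...] = (-0.777) * (-8)
                   = 6.2160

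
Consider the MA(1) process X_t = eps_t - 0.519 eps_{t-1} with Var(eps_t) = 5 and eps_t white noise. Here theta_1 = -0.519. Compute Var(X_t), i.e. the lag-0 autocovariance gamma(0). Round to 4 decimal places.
\gamma(0) = 6.3468

For an MA(q) process X_t = eps_t + sum_i theta_i eps_{t-i} with
Var(eps_t) = sigma^2, the variance is
  gamma(0) = sigma^2 * (1 + sum_i theta_i^2).
  sum_i theta_i^2 = (-0.519)^2 = 0.269361.
  gamma(0) = 5 * (1 + 0.269361) = 5 * 1.269361 = 6.346805, which rounds to 6.3468.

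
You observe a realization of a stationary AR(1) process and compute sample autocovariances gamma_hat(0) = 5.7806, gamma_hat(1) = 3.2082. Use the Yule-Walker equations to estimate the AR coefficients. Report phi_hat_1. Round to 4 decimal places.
\hat\phi_{1} = 0.5550

The Yule-Walker equations for an AR(p) process read, in matrix form,
  Gamma_p phi = r_p,   with   (Gamma_p)_{ij} = gamma(|i - j|),
                       (r_p)_i = gamma(i),   i,j = 1..p.
Substitute the sample gammas (Toeplitz matrix and right-hand side of size 1):
  Gamma_p = [[5.7806]]
  r_p     = [3.2082]
With p = 1 this is the single equation gamma(0) phi_1 = gamma(1):
  phi_hat_1 = gamma(1) / gamma(0) = 3.2082 / 5.7806 = 0.5550.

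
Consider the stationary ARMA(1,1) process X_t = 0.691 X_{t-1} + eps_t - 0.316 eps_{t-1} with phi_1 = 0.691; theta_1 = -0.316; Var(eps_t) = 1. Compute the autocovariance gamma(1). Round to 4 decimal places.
\gamma(1) = 0.5610

Multiply the model equation by X_{t-k} and take expectations. With theta_0 = psi_0 = 1 and psi_j the MA(infinity) weights, this gives
  gamma(k) - sum_i phi_i gamma(k-i) = c_k,
  c_k = sigma^2 * sum_{j=k..q} theta_j psi_{j-k}   (c_k = 0 for k > q),
using gamma(-m) = gamma(m).
psi-weights needed (psi_j = theta_j + sum_i phi_i psi_{j-i}):
  psi_1 = theta_1 + phi_1 = -0.316 + (0.691) = 0.375
Right-hand sides:
  c_0 = sigma^2 (1 + theta_1 psi_1) = 1 * (1 + (-0.316)(0.375)) = 1 * 0.8815 = 0.8815
  c_1 = sigma^2 theta_1 = 1 * (-0.316) = -0.316
  c_2 = 0
Equations for k = 0 and k = 1 (AR order 1):
  gamma(0) = phi_1 gamma(1) + c_0
  gamma(1) = phi_1 gamma(0) + c_1
Substituting the second into the first: gamma(0) (1 - phi_1^2) = c_0 + phi_1 c_1, so
  gamma(0) = (c_0 + phi_1 c_1) / (1 - phi_1^2) = (0.8815 + (0.691)(-0.316)) / (1 - (0.691)^2) = 0.663144 / 0.522519 = 1.269129.
  gamma(1) = phi_1 gamma(0) + c_1 = (0.691)(1.269129) + (-0.316) = 0.560968.
Therefore gamma(1) = 0.5610 (to 4 decimal places).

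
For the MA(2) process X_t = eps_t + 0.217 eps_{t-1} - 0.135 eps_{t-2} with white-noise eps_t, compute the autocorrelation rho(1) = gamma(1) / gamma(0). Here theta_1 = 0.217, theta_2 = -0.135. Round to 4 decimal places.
\rho(1) = 0.1762

For an MA(q) process with theta_0 = 1, the autocovariance is
  gamma(k) = sigma^2 * sum_{i=0..q-k} theta_i * theta_{i+k},
and rho(k) = gamma(k) / gamma(0). Sigma^2 cancels.
  numerator   = (1)*(0.217) + (0.217)*(-0.135) = 0.187705.
  denominator = (1)^2 + (0.217)^2 + (-0.135)^2 = 1.065314.
  rho(1) = 0.187705 / 1.065314 = 0.1762.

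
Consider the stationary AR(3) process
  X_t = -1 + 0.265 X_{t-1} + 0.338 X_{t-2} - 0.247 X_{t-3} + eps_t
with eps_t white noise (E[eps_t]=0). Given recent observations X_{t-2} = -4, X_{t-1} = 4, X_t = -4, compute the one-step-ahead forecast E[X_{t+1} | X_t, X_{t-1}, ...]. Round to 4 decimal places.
E[X_{t+1} \mid \mathcal F_t] = 0.2800

For an AR(p) model X_t = c + sum_i phi_i X_{t-i} + eps_t, the
one-step-ahead conditional mean is
  E[X_{t+1} | X_t, ...] = c + sum_i phi_i X_{t+1-i}.
Substitute known values:
  E[X_{t+1} | ...] = -1 + (0.265) * (-4) + (0.338) * (4) + (-0.247) * (-4)
                   = 0.2800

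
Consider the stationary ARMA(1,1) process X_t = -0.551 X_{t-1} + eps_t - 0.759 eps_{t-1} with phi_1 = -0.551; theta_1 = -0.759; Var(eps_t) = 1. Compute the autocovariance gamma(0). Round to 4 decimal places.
\gamma(0) = 3.4642

Multiply the model equation by X_{t-k} and take expectations. With theta_0 = psi_0 = 1 and psi_j the MA(infinity) weights, this gives
  gamma(k) - sum_i phi_i gamma(k-i) = c_k,
  c_k = sigma^2 * sum_{j=k..q} theta_j psi_{j-k}   (c_k = 0 for k > q),
using gamma(-m) = gamma(m).
psi-weights needed (psi_j = theta_j + sum_i phi_i psi_{j-i}):
  psi_1 = theta_1 + phi_1 = -0.759 + (-0.551) = -1.31
Right-hand sides:
  c_0 = sigma^2 (1 + theta_1 psi_1) = 1 * (1 + (-0.759)(-1.31)) = 1 * 1.99429 = 1.99429
  c_1 = sigma^2 theta_1 = 1 * (-0.759) = -0.759
  c_2 = 0
Equations for k = 0 and k = 1 (AR order 1):
  gamma(0) = phi_1 gamma(1) + c_0
  gamma(1) = phi_1 gamma(0) + c_1
Substituting the second into the first: gamma(0) (1 - phi_1^2) = c_0 + phi_1 c_1, so
  gamma(0) = (c_0 + phi_1 c_1) / (1 - phi_1^2) = (1.99429 + (-0.551)(-0.759)) / (1 - (-0.551)^2) = 2.412499 / 0.696399 = 3.464248.
Therefore gamma(0) = 3.4642 (to 4 decimal places).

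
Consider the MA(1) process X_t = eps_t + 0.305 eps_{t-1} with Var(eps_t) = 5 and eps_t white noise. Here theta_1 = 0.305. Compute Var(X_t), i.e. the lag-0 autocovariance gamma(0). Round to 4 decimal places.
\gamma(0) = 5.4651

For an MA(q) process X_t = eps_t + sum_i theta_i eps_{t-i} with
Var(eps_t) = sigma^2, the variance is
  gamma(0) = sigma^2 * (1 + sum_i theta_i^2).
  sum_i theta_i^2 = (0.305)^2 = 0.093025.
  gamma(0) = 5 * (1 + 0.093025) = 5 * 1.093025 = 5.465125, which rounds to 5.4651.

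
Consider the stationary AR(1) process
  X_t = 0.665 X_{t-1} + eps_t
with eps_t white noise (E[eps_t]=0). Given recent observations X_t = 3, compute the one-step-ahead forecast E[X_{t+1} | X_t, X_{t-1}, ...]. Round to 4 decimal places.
E[X_{t+1} \mid \mathcal F_t] = 1.9950

For an AR(p) model X_t = c + sum_i phi_i X_{t-i} + eps_t, the
one-step-ahead conditional mean is
  E[X_{t+1} | X_t, ...] = c + sum_i phi_i X_{t+1-i}.
Substitute known values:
  E[X_{t+1} | ...] = (0.665) * (3)
                   = 1.9950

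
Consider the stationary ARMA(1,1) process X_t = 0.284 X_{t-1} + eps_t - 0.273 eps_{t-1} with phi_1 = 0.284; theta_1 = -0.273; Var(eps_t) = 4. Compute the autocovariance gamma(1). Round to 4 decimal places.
\gamma(1) = 0.0441

Multiply the model equation by X_{t-k} and take expectations. With theta_0 = psi_0 = 1 and psi_j the MA(infinity) weights, this gives
  gamma(k) - sum_i phi_i gamma(k-i) = c_k,
  c_k = sigma^2 * sum_{j=k..q} theta_j psi_{j-k}   (c_k = 0 for k > q),
using gamma(-m) = gamma(m).
psi-weights needed (psi_j = theta_j + sum_i phi_i psi_{j-i}):
  psi_1 = theta_1 + phi_1 = -0.273 + (0.284) = 0.011
Right-hand sides:
  c_0 = sigma^2 (1 + theta_1 psi_1) = 4 * (1 + (-0.273)(0.011)) = 4 * 0.996997 = 3.987988
  c_1 = sigma^2 theta_1 = 4 * (-0.273) = -1.092
  c_2 = 0
Equations for k = 0 and k = 1 (AR order 1):
  gamma(0) = phi_1 gamma(1) + c_0
  gamma(1) = phi_1 gamma(0) + c_1
Substituting the second into the first: gamma(0) (1 - phi_1^2) = c_0 + phi_1 c_1, so
  gamma(0) = (c_0 + phi_1 c_1) / (1 - phi_1^2) = (3.987988 + (0.284)(-1.092)) / (1 - (0.284)^2) = 3.67786 / 0.919344 = 4.000526.
  gamma(1) = phi_1 gamma(0) + c_1 = (0.284)(4.000526) + (-1.092) = 0.04415.
Therefore gamma(1) = 0.0441 (to 4 decimal places).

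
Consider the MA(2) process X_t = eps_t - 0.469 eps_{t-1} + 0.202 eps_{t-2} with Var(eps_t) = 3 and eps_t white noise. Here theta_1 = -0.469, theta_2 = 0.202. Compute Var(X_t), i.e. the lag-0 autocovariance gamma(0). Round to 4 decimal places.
\gamma(0) = 3.7823

For an MA(q) process X_t = eps_t + sum_i theta_i eps_{t-i} with
Var(eps_t) = sigma^2, the variance is
  gamma(0) = sigma^2 * (1 + sum_i theta_i^2).
  sum_i theta_i^2 = (-0.469)^2 + (0.202)^2 = 0.219961 + 0.040804 = 0.260765.
  gamma(0) = 3 * (1 + 0.260765) = 3 * 1.260765 = 3.782295, which rounds to 3.7823.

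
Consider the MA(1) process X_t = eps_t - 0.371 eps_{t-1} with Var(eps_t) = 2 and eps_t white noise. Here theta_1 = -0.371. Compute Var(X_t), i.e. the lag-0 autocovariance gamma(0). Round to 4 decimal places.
\gamma(0) = 2.2753

For an MA(q) process X_t = eps_t + sum_i theta_i eps_{t-i} with
Var(eps_t) = sigma^2, the variance is
  gamma(0) = sigma^2 * (1 + sum_i theta_i^2).
  sum_i theta_i^2 = (-0.371)^2 = 0.137641.
  gamma(0) = 2 * (1 + 0.137641) = 2 * 1.137641 = 2.275282, which rounds to 2.2753.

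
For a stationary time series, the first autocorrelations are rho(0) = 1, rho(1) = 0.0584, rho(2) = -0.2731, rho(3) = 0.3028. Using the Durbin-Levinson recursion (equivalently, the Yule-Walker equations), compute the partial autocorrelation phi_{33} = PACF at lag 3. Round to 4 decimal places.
\phi_{33} = 0.3689

The PACF at lag k is phi_{kk}, the last component of the solution
to the Yule-Walker system G_k phi = r_k where
  (G_k)_{ij} = rho(|i - j|), (r_k)_i = rho(i), i,j = 1..k.
Equivalently, Durbin-Levinson gives phi_{kk} iteratively:
  phi_{11} = rho(1)
  phi_{kk} = [rho(k) - sum_{j=1..k-1} phi_{k-1,j} rho(k-j)]
            / [1 - sum_{j=1..k-1} phi_{k-1,j} rho(j)],
  phi_{k,j} = phi_{k-1,j} - phi_{kk} phi_{k-1,k-j},  j = 1..k-1.
Step k = 1:
  phi_11 = rho(1) = 0.0584.
Step k = 2:
  phi_22 = [rho(2) - phi_11 rho(1)] / [1 - phi_11 rho(1)] = [-0.2731 - (0.0584)(0.0584)] / [1 - (0.0584)(0.0584)]
         = -0.27651056 / 0.99658944 = -0.277457.
  Update: phi_21 = phi_11 - phi_22 phi_11 = 0.0584 - (-0.277457)(0.0584) = 0.074603.
Step k = 3:
  phi_33 = [rho(3) - phi_21 rho(2) - phi_22 rho(1)] / [1 - phi_21 rho(1) - phi_22 rho(2)]
    numerator   = 0.3028 - (0.074603)(-0.2731) - (-0.277457)(0.0584) = 0.33937769
    denominator = 1 - (0.074603)(0.0584) - (-0.277457)(-0.2731) = 0.91986969
  phi_33 = 0.33937769 / 0.91986969 = 0.3689.
Therefore phi_{33} = 0.3689.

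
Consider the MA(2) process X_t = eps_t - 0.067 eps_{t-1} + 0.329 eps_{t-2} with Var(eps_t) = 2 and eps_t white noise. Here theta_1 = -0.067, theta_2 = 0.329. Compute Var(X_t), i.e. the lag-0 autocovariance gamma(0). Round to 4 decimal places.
\gamma(0) = 2.2255

For an MA(q) process X_t = eps_t + sum_i theta_i eps_{t-i} with
Var(eps_t) = sigma^2, the variance is
  gamma(0) = sigma^2 * (1 + sum_i theta_i^2).
  sum_i theta_i^2 = (-0.067)^2 + (0.329)^2 = 0.004489 + 0.108241 = 0.11273.
  gamma(0) = 2 * (1 + 0.11273) = 2 * 1.11273 = 2.22546, which rounds to 2.2255.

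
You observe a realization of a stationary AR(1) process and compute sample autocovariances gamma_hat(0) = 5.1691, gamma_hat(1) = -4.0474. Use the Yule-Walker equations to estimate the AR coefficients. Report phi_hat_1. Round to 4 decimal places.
\hat\phi_{1} = -0.7830

The Yule-Walker equations for an AR(p) process read, in matrix form,
  Gamma_p phi = r_p,   with   (Gamma_p)_{ij} = gamma(|i - j|),
                       (r_p)_i = gamma(i),   i,j = 1..p.
Substitute the sample gammas (Toeplitz matrix and right-hand side of size 1):
  Gamma_p = [[5.1691]]
  r_p     = [-4.0474]
With p = 1 this is the single equation gamma(0) phi_1 = gamma(1):
  phi_hat_1 = gamma(1) / gamma(0) = -4.0474 / 5.1691 = -0.7830.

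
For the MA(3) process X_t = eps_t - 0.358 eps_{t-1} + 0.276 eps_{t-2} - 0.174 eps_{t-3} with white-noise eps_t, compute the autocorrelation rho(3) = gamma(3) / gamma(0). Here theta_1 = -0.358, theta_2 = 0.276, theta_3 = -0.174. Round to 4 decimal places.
\rho(3) = -0.1409

For an MA(q) process with theta_0 = 1, the autocovariance is
  gamma(k) = sigma^2 * sum_{i=0..q-k} theta_i * theta_{i+k},
and rho(k) = gamma(k) / gamma(0). Sigma^2 cancels.
  numerator   = (1)*(-0.174) = -0.174.
  denominator = (1)^2 + (-0.358)^2 + (0.276)^2 + (-0.174)^2 = 1.234616.
  rho(3) = -0.174 / 1.234616 = -0.1409.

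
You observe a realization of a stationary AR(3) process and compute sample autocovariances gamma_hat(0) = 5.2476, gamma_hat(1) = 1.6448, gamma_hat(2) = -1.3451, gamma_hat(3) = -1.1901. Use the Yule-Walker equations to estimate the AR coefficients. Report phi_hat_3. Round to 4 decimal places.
\hat\phi_{3} = 0.0110

The Yule-Walker equations for an AR(p) process read, in matrix form,
  Gamma_p phi = r_p,   with   (Gamma_p)_{ij} = gamma(|i - j|),
                       (r_p)_i = gamma(i),   i,j = 1..p.
Substitute the sample gammas (Toeplitz matrix and right-hand side of size 3):
  Gamma_p = [[5.2476, 1.6448, -1.3451], [1.6448, 5.2476, 1.6448], [-1.3451, 1.6448, 5.2476]]
  r_p     = [1.6448, -1.3451, -1.1901]
Written out (R1..R3):
  (R1) 5.2476 phi_1 + 1.6448 phi_2 - 1.3451 phi_3 = 1.6448
  (R2) 1.6448 phi_1 + 5.2476 phi_2 + 1.6448 phi_3 = -1.3451
  (R3) -1.3451 phi_1 + 1.6448 phi_2 + 5.2476 phi_3 = -1.1901
Gaussian elimination:
  R2 <- R2 - (1.6448/5.2476) R1 = R2 - (0.313439) R1:  4.732056 phi_2 + 2.066406 phi_3 = -1.860644
  R3 <- R3 - (-1.3451/5.2476) R1 = R3 - (-0.256327) R1:  2.066406 phi_2 + 4.902815 phi_3 = -0.768494
  R3 <- R3 - (2.066406/4.732056) R2 = R3 - (0.436682) R2:  4.000452 phi_3 = 0.044017
Back-substitution:
  phi_hat_3 = 0.044017 / 4.000452 = 0.011003
  phi_hat_2 = (-1.860644 - (2.066406)(0.011003)) / 4.732056 = -0.398005
  phi_hat_1 = (1.6448 - (1.6448)(-0.398005) - (-1.3451)(0.011003)) / 5.2476 = 0.441009
So phi_hat = [0.4410, -0.3980, 0.0110].
Therefore phi_hat_3 = 0.0110.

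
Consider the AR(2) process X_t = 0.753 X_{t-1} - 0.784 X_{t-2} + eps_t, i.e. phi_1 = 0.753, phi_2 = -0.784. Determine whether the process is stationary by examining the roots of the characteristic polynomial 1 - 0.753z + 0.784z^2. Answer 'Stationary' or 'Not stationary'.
\text{Stationary}

The AR(p) characteristic polynomial is P(z) = 1 - 0.753z + 0.784z^2.
Stationarity requires all roots to lie outside the unit circle, i.e. |z| > 1 for every root.
Set 1 + (-0.753) z + (0.784) z^2 = 0, i.e. a z^2 + b z + c = 0 with a = 0.784, b = -0.753, c = 1.
Discriminant D = b^2 - 4ac = (-0.753)^2 - 4*(0.784)*1 = 0.567009 - (3.136) = -2.568991.
D < 0, so the roots are the complex-conjugate pair z = (-b +/- i sqrt(-D)) / (2a) = 0.4802 +/- 1.0222i.
For a conjugate pair |z|^2 = z * conj(z) = (product of roots) = c/a = 1/(0.784) = 1.27551, so |z| = sqrt(1.27551) = 1.1294 for both roots.
Moduli of all roots: 1.1294, 1.1294.
All moduli strictly greater than 1? Yes.
Verdict: Stationary.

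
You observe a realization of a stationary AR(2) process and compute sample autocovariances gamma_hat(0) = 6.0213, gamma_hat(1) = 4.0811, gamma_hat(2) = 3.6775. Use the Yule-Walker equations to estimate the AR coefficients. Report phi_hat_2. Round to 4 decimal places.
\hat\phi_{2} = 0.2800

The Yule-Walker equations for an AR(p) process read, in matrix form,
  Gamma_p phi = r_p,   with   (Gamma_p)_{ij} = gamma(|i - j|),
                       (r_p)_i = gamma(i),   i,j = 1..p.
Substitute the sample gammas (Toeplitz matrix and right-hand side of size 2):
  Gamma_p = [[6.0213, 4.0811], [4.0811, 6.0213]]
  r_p     = [4.0811, 3.6775]
Written out:
  6.0213 phi_1 + 4.0811 phi_2 = 4.0811
  4.0811 phi_1 + 6.0213 phi_2 = 3.6775
Solve by Cramer's rule:
  det = gamma(0)^2 - gamma(1)^2 = (6.0213)^2 - (4.0811)^2 = 36.25605369 - 16.65537721 = 19.60067648
  phi_hat_1 = [gamma(1) gamma(0) - gamma(1) gamma(2)] / det = [(4.0811)(6.0213) - (4.0811)(3.6775)] / 19.60067648 = 9.56528218 / 19.60067648 = 0.488
  phi_hat_2 = [gamma(0) gamma(2) - gamma(1)^2] / det = [(6.0213)(3.6775) - (4.0811)^2] / 19.60067648 = 5.48795354 / 19.60067648 = 0.28
So phi_hat = [0.4880, 0.2800].
Therefore phi_hat_2 = 0.2800.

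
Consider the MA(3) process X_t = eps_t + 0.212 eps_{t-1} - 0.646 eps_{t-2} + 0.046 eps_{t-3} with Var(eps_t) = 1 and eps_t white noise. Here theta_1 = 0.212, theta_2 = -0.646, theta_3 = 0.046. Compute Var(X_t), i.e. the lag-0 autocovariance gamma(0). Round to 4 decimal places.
\gamma(0) = 1.4644

For an MA(q) process X_t = eps_t + sum_i theta_i eps_{t-i} with
Var(eps_t) = sigma^2, the variance is
  gamma(0) = sigma^2 * (1 + sum_i theta_i^2).
  sum_i theta_i^2 = (0.212)^2 + (-0.646)^2 + (0.046)^2 = 0.044944 + 0.417316 + 0.002116 = 0.464376.
  gamma(0) = 1 * (1 + 0.464376) = 1 * 1.464376 = 1.464376, which rounds to 1.4644.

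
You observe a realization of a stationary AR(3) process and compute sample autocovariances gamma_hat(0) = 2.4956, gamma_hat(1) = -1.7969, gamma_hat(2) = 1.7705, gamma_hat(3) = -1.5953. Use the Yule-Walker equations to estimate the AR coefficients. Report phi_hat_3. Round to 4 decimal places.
\hat\phi_{3} = -0.1120

The Yule-Walker equations for an AR(p) process read, in matrix form,
  Gamma_p phi = r_p,   with   (Gamma_p)_{ij} = gamma(|i - j|),
                       (r_p)_i = gamma(i),   i,j = 1..p.
Substitute the sample gammas (Toeplitz matrix and right-hand side of size 3):
  Gamma_p = [[2.4956, -1.7969, 1.7705], [-1.7969, 2.4956, -1.7969], [1.7705, -1.7969, 2.4956]]
  r_p     = [-1.7969, 1.7705, -1.5953]
Written out (R1..R3):
  (R1) 2.4956 phi_1 - 1.7969 phi_2 + 1.7705 phi_3 = -1.7969
  (R2) -1.7969 phi_1 + 2.4956 phi_2 - 1.7969 phi_3 = 1.7705
  (R3) 1.7705 phi_1 - 1.7969 phi_2 + 2.4956 phi_3 = -1.5953
Gaussian elimination:
  R2 <- R2 - (-1.7969/2.4956) R1 = R2 - (-0.720027) R1:  1.201783 phi_2 - 0.522092 phi_3 = 0.476683
  R3 <- R3 - (1.7705/2.4956) R1 = R3 - (0.709449) R1:  -0.522092 phi_2 + 1.239521 phi_3 = -0.320492
  R3 <- R3 - (-0.522092/1.201783) R2 = R3 - (-0.434431) R2:  1.012708 phi_3 = -0.113406
Back-substitution:
  phi_hat_3 = -0.113406 / 1.012708 = -0.111983
  phi_hat_2 = (0.476683 - (-0.522092)(-0.111983)) / 1.201783 = 0.347998
  phi_hat_1 = (-1.7969 - (-1.7969)(0.347998) - (1.7705)(-0.111983)) / 2.4956 = -0.390013
So phi_hat = [-0.3900, 0.3480, -0.1120].
Therefore phi_hat_3 = -0.1120.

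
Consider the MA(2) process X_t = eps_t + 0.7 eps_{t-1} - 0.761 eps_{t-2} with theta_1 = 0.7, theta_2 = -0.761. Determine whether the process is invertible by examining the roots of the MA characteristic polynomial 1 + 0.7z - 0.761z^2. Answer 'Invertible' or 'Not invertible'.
\text{Not invertible}

The MA(q) characteristic polynomial is P(z) = 1 + 0.7z - 0.761z^2.
Invertibility requires all roots to lie outside the unit circle, i.e. |z| > 1 for every root.
Set 1 + (0.7) z + (-0.761) z^2 = 0, i.e. a z^2 + b z + c = 0 with a = -0.761, b = 0.7, c = 1.
Discriminant D = b^2 - 4ac = (0.7)^2 - 4*(-0.761)*1 = 0.49 - (-3.044) = 3.534.
D >= 0, so the roots are real: z = (-b +/- sqrt(D)) / (2a) = (-0.7 +/- 1.879894) / (-1.522).
  z_1 = (-0.7 + 1.879894) / (-1.522) = -0.7752,   |z_1| = 0.7752.
  z_2 = (-0.7 - 1.879894) / (-1.522) = 1.6951,   |z_2| = 1.6951.
Moduli of all roots: 0.7752, 1.6951.
All moduli strictly greater than 1? No.
Verdict: Not invertible.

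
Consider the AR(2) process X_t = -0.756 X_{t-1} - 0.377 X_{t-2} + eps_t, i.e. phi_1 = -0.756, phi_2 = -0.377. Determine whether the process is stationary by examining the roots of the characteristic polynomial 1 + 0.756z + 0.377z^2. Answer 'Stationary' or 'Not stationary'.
\text{Stationary}

The AR(p) characteristic polynomial is P(z) = 1 + 0.756z + 0.377z^2.
Stationarity requires all roots to lie outside the unit circle, i.e. |z| > 1 for every root.
Set 1 + (0.756) z + (0.377) z^2 = 0, i.e. a z^2 + b z + c = 0 with a = 0.377, b = 0.756, c = 1.
Discriminant D = b^2 - 4ac = (0.756)^2 - 4*(0.377)*1 = 0.571536 - (1.508) = -0.936464.
D < 0, so the roots are the complex-conjugate pair z = (-b +/- i sqrt(-D)) / (2a) = -1.0027 +/- 1.2834i.
For a conjugate pair |z|^2 = z * conj(z) = (product of roots) = c/a = 1/(0.377) = 2.65252, so |z| = sqrt(2.65252) = 1.6287 for both roots.
Moduli of all roots: 1.6287, 1.6287.
All moduli strictly greater than 1? Yes.
Verdict: Stationary.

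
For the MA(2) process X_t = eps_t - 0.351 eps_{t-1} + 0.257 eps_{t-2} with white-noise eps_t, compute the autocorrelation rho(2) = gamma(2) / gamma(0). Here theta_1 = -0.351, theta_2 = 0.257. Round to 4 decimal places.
\rho(2) = 0.2161

For an MA(q) process with theta_0 = 1, the autocovariance is
  gamma(k) = sigma^2 * sum_{i=0..q-k} theta_i * theta_{i+k},
and rho(k) = gamma(k) / gamma(0). Sigma^2 cancels.
  numerator   = (1)*(0.257) = 0.257.
  denominator = (1)^2 + (-0.351)^2 + (0.257)^2 = 1.18925.
  rho(2) = 0.257 / 1.18925 = 0.2161.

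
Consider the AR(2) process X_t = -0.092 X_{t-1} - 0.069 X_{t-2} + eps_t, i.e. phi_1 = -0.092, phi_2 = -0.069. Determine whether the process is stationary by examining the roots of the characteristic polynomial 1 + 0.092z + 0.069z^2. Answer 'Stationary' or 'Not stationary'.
\text{Stationary}

The AR(p) characteristic polynomial is P(z) = 1 + 0.092z + 0.069z^2.
Stationarity requires all roots to lie outside the unit circle, i.e. |z| > 1 for every root.
Set 1 + (0.092) z + (0.069) z^2 = 0, i.e. a z^2 + b z + c = 0 with a = 0.069, b = 0.092, c = 1.
Discriminant D = b^2 - 4ac = (0.092)^2 - 4*(0.069)*1 = 0.008464 - (0.276) = -0.267536.
D < 0, so the roots are the complex-conjugate pair z = (-b +/- i sqrt(-D)) / (2a) = -0.6667 +/- 3.7481i.
For a conjugate pair |z|^2 = z * conj(z) = (product of roots) = c/a = 1/(0.069) = 14.492754, so |z| = sqrt(14.492754) = 3.8069 for both roots.
Moduli of all roots: 3.8069, 3.8069.
All moduli strictly greater than 1? Yes.
Verdict: Stationary.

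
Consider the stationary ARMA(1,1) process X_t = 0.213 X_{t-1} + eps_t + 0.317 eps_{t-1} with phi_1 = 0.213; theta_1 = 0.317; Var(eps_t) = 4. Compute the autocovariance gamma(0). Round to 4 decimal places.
\gamma(0) = 5.1770

Multiply the model equation by X_{t-k} and take expectations. With theta_0 = psi_0 = 1 and psi_j the MA(infinity) weights, this gives
  gamma(k) - sum_i phi_i gamma(k-i) = c_k,
  c_k = sigma^2 * sum_{j=k..q} theta_j psi_{j-k}   (c_k = 0 for k > q),
using gamma(-m) = gamma(m).
psi-weights needed (psi_j = theta_j + sum_i phi_i psi_{j-i}):
  psi_1 = theta_1 + phi_1 = 0.317 + (0.213) = 0.53
Right-hand sides:
  c_0 = sigma^2 (1 + theta_1 psi_1) = 4 * (1 + (0.317)(0.53)) = 4 * 1.16801 = 4.67204
  c_1 = sigma^2 theta_1 = 4 * (0.317) = 1.268
  c_2 = 0
Equations for k = 0 and k = 1 (AR order 1):
  gamma(0) = phi_1 gamma(1) + c_0
  gamma(1) = phi_1 gamma(0) + c_1
Substituting the second into the first: gamma(0) (1 - phi_1^2) = c_0 + phi_1 c_1, so
  gamma(0) = (c_0 + phi_1 c_1) / (1 - phi_1^2) = (4.67204 + (0.213)(1.268)) / (1 - (0.213)^2) = 4.942124 / 0.954631 = 5.176999.
Therefore gamma(0) = 5.1770 (to 4 decimal places).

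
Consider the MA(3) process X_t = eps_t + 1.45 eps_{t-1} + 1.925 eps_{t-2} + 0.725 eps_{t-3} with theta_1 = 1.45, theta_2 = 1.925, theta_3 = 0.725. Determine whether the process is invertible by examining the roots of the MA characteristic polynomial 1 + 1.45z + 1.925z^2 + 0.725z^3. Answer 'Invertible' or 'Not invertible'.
\text{Not invertible}

The MA(q) characteristic polynomial is P(z) = 1 + 1.45z + 1.925z^2 + 0.725z^3.
Invertibility requires all roots to lie outside the unit circle, i.e. |z| > 1 for every root.
Degree 3: look for a simple real root z0 first, then factor out (1 - z/z0) and solve the remaining quadratic.
Testing z0 = -2: P(-2) = 1 + (1.45)(-2) + (1.925)(-2)^2 + (0.725)(-2)^3
  = 1 + (-2.9) + (7.7) + (-5.8) = 0.  So z_0 = -2 is a root, |z_0| = 2.
Divide out the factor (1 + 0.5 z) = (1 - z/z0) (since 1/z0 = -0.5):
  P(z) = (1 + 0.5 z)(1 + (0.95) z + (1.45) z^2)
  [check: z-coef 0.95 - (-0.5) = 1.45; z^2-coef 1.45 - (-0.5)(0.95) = 1.925; z^3-coef -(-0.5)(1.45) = 0.725.]
Remaining roots from the quadratic factor 1 + (0.95) z + (1.45) z^2:
  Set 1 + (0.95) z + (1.45) z^2 = 0, i.e. a z^2 + b z + c = 0 with a = 1.45, b = 0.95, c = 1.
  Discriminant D = b^2 - 4ac = (0.95)^2 - 4*(1.45)*1 = 0.9025 - (5.8) = -4.8975.
  D < 0, so the roots are the complex-conjugate pair z = (-b +/- i sqrt(-D)) / (2a) = -0.3276 +/- 0.7631i.
  For a conjugate pair |z|^2 = z * conj(z) = (product of roots) = c/a = 1/(1.45) = 0.689655, so |z| = sqrt(0.689655) = 0.8305 for both roots.
Moduli of all roots: 2.0000, 0.8305, 0.8305.
All moduli strictly greater than 1? No.
Verdict: Not invertible.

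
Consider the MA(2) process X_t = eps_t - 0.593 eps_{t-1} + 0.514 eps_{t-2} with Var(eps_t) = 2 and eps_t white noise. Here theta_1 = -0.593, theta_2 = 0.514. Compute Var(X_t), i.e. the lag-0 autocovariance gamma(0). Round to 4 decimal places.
\gamma(0) = 3.2317

For an MA(q) process X_t = eps_t + sum_i theta_i eps_{t-i} with
Var(eps_t) = sigma^2, the variance is
  gamma(0) = sigma^2 * (1 + sum_i theta_i^2).
  sum_i theta_i^2 = (-0.593)^2 + (0.514)^2 = 0.351649 + 0.264196 = 0.615845.
  gamma(0) = 2 * (1 + 0.615845) = 2 * 1.615845 = 3.23169, which rounds to 3.2317.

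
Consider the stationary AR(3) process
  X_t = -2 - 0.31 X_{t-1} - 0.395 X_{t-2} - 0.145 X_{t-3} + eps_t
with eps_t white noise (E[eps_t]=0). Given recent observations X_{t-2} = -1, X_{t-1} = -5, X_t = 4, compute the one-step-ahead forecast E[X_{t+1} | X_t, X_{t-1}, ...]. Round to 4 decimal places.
E[X_{t+1} \mid \mathcal F_t] = -1.1200

For an AR(p) model X_t = c + sum_i phi_i X_{t-i} + eps_t, the
one-step-ahead conditional mean is
  E[X_{t+1} | X_t, ...] = c + sum_i phi_i X_{t+1-i}.
Substitute known values:
  E[X_{t+1} | ...] = -2 + (-0.31) * (4) + (-0.395) * (-5) + (-0.145) * (-1)
                   = -1.1200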